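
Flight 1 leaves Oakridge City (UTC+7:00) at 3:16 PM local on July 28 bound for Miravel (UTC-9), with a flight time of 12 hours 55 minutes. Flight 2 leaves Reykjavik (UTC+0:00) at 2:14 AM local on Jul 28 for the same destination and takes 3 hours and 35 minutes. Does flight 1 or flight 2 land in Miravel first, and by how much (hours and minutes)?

Flight 1 in UTC: 3:16 PM − 7:00 = 8:16 AM on Jul 28.
+12 hours 55 minutes → arrive 9:11 PM UTC on Jul 28.
Flight 2 departs at 2:14 AM UTC (Jul 28).
+3 hours and 35 minutes → arrive 5:49 AM UTC on Jul 28.
Flight 2 lands earlier by 15 hours 22 minutes.

the second, by 15 hours 22 minutes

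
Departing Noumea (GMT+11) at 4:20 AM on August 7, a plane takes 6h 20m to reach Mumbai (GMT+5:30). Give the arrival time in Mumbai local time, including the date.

Mumbai is 5:30 behind Noumea.
After 6 hours 20 minutes it is 10:40 AM in Noumea.
Shift by the zone difference: 10:40 AM − 5:30 = 5:10 AM on Aug 7 in Mumbai.

5:10 AM on Aug 7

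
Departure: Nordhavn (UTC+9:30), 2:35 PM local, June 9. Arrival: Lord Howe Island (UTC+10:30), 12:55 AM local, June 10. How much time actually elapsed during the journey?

Departure in UTC: 2:35 PM − 9:30 = 5:05 AM on Jun 9.
Arrival in UTC: 12:55 AM − 10:30 = 2:25 PM on Jun 9.
Elapsed = 2:25 PM − 5:05 AM = 9 hours 20 minutes.

9 hours 20 minutes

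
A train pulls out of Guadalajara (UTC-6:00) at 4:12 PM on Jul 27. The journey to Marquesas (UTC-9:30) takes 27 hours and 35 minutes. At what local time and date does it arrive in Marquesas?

4:17 PM on Jul 28

Convert departure to UTC: 4:12 PM + 6:00 = 10:12 PM UTC on Jul 27.
Add 27 hours 35 minutes travel time → 1:47 AM UTC (Jul 29).
Marquesas is UTC−9:30, so local arrival = 1:47 AM − 9:30 = 4:17 PM on Jul 28.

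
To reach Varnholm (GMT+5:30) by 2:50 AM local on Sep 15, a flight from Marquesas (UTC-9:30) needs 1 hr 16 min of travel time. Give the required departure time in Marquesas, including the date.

10:34 AM on September 14

Target arrival in UTC: 2:50 AM − 5:30 = 9:20 PM on Sep 14.
Subtract 1 hour 16 minutes → departure 8:04 PM UTC on Sep 14.
Marquesas is UTC−9:30: 8:04 PM − 9:30 = 10:34 AM on Sep 14.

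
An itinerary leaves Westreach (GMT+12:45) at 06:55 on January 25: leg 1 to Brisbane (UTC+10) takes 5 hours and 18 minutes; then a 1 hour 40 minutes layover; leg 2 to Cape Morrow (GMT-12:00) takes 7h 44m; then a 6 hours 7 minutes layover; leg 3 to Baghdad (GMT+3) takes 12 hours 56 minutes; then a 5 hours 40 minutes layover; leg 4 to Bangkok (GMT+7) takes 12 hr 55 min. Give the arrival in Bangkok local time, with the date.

05:30 on January 27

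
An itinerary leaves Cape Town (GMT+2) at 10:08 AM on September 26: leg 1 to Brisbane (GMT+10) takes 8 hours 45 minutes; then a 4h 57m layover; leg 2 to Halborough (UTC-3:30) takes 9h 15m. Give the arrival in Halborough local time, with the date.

3:35 AM on Sep 27

Convert departure to UTC: 10:08 AM − 2:00 = 8:08 AM UTC on Sep 26.
Add 8 hours 45 minutes leg 1 → 4:53 PM UTC.
Add 4 hours 57 minutes layover in Brisbane → 9:50 PM UTC.
Add 9 hours and 15 minutes leg 2 → 7:05 AM UTC (Sep 27).
Halborough is UTC−3:30, so local arrival = 7:05 AM − 3:30 = 3:35 AM on Sep 27.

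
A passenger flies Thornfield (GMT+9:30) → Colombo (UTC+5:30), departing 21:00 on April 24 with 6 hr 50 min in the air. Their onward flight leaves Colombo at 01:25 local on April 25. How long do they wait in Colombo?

1 hour 35 minutes

Convert departure to UTC: 21:00 − 9:30 = 11:30 UTC on Apr 24.
Add 6 hours and 50 minutes flight time → 18:20 UTC.
Colombo is UTC+5:30, so local arrival = 18:20 + 5:30 = 23:50 on Apr 24.
Layover = 01:25 − 23:50 (+1 day) = 1 hour 35 minutes.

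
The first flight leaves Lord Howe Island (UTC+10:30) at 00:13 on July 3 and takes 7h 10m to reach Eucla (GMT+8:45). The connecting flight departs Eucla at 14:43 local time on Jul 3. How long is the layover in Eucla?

Convert departure to UTC: 00:13 − 10:30 = 13:43 UTC on Jul 2.
Add 7 hours and 10 minutes flight time → 20:53 UTC.
Eucla is UTC+8:45, so local arrival = 20:53 + 8:45 = 05:38 on Jul 3.
Layover = 14:43 − 05:38 = 9 hours 5 minutes.

9 hours 5 minutes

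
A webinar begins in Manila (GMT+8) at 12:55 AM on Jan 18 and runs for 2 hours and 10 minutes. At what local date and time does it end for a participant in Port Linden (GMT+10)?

5:05 AM on Jan 18

Port Linden is 2:00 ahead of Manila.
After 2 hours 10 minutes it is 3:05 AM in Manila.
Shift by the zone difference: 3:05 AM + 2:00 = 5:05 AM on Jan 18 in Port Linden.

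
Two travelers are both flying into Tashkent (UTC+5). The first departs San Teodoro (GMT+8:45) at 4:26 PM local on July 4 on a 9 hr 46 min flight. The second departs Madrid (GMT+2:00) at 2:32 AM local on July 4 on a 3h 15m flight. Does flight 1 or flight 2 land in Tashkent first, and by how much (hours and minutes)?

the second, by 13 hours 40 minutes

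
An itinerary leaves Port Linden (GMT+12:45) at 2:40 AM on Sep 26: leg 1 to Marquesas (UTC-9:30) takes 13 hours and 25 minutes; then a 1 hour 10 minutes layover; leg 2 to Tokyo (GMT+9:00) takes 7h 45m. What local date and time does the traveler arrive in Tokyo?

9:15 PM on September 26

Convert departure to UTC: 2:40 AM − 12:45 = 1:55 PM UTC on Sep 25.
Add 13 hours 25 minutes leg 1 → 3:20 AM UTC (Sep 26).
Add 1 hour 10 minutes layover in Marquesas → 4:30 AM UTC.
Add 7 hours 45 minutes leg 2 → 12:15 PM UTC.
Tokyo is UTC+9:00, so local arrival = 12:15 PM + 9:00 = 9:15 PM on Sep 26.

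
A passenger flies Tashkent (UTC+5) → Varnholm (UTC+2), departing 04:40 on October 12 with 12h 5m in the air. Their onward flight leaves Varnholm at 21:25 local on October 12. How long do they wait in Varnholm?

7 hours 40 minutes

Convert departure to UTC: 04:40 − 5:00 = 23:40 UTC on Oct 11.
Add 12 hours 5 minutes flight time → 11:45 UTC (Oct 12).
Varnholm is UTC+2:00, so local arrival = 11:45 + 2:00 = 13:45 on Oct 12.
Layover = 21:25 − 13:45 = 7 hours 40 minutes.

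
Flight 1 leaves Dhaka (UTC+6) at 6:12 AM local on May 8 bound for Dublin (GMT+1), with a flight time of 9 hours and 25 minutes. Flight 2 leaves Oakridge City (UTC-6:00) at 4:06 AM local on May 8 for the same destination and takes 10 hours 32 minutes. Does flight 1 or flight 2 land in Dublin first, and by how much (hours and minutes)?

the first, by 11 hours 1 minute

Flight 1 in UTC: 6:12 AM − 6:00 = 12:12 AM on May 8.
+9 hours and 25 minutes → arrive 9:37 AM UTC on May 8.
Flight 2 in UTC: 4:06 AM + 6:00 = 10:06 AM on May 8.
+10 hours 32 minutes → arrive 8:38 PM UTC on May 8.
Flight 1 lands earlier by 11 hours 1 minute.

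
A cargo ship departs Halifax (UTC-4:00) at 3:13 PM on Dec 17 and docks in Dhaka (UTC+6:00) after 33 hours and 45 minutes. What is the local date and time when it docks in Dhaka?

10:58 AM on Dec 19

Convert departure to UTC: 3:13 PM + 4:00 = 7:13 PM UTC on Dec 17.
Add 33 hours and 45 minutes travel time → 4:58 AM UTC (Dec 19).
Dhaka is UTC+6:00, so local arrival = 4:58 AM + 6:00 = 10:58 AM on Dec 19.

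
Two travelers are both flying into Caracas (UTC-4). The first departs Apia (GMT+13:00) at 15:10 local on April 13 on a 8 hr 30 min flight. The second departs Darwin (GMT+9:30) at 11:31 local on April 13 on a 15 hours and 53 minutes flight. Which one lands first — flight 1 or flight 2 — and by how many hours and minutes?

Flight 1 in UTC: 15:10 − 13:00 = 02:10 on Apr 13.
+8 hours 30 minutes → arrive 10:40 UTC on Apr 13.
Flight 2 in UTC: 11:31 − 9:30 = 02:01 on Apr 13.
+15 hours 53 minutes → arrive 17:54 UTC on Apr 13.
Flight 1 lands earlier by 7 hours 14 minutes.

the first, by 7 hours 14 minutes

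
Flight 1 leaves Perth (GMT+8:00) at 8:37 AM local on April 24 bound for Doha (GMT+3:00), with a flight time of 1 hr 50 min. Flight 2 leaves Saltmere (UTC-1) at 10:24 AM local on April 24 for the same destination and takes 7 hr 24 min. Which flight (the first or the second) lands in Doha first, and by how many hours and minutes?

the first, by 16 hours 21 minutes

Flight 1 in UTC: 8:37 AM − 8:00 = 12:37 AM on Apr 24.
+1 hour 50 minutes → arrive 2:27 AM UTC on Apr 24.
Flight 2 in UTC: 10:24 AM + 1:00 = 11:24 AM on Apr 24.
+7 hours and 24 minutes → arrive 6:48 PM UTC on Apr 24.
Flight 1 lands earlier by 16 hours 21 minutes.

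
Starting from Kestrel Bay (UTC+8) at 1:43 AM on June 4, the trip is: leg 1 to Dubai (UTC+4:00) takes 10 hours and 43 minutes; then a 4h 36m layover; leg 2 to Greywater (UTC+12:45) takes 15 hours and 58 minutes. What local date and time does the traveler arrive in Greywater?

Convert departure to UTC: 1:43 AM − 8:00 = 5:43 PM UTC on Jun 3.
Add 10 hours 43 minutes leg 1 → 4:26 AM UTC (Jun 4).
Add 4 hours and 36 minutes layover in Dubai → 9:02 AM UTC.
Add 15 hours 58 minutes leg 2 → 1:00 AM UTC (Jun 5).
Greywater is UTC+12:45, so local arrival = 1:00 AM + 12:45 = 1:45 PM on Jun 5.

1:45 PM on June 5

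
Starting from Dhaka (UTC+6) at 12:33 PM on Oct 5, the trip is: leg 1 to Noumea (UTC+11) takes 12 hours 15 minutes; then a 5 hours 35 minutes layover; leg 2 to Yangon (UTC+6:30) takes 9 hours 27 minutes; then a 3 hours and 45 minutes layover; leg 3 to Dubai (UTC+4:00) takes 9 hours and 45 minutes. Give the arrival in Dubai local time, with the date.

3:20 AM on October 7

Convert departure to UTC: 12:33 PM − 6:00 = 6:33 AM UTC on Oct 5.
Add 12 hours and 15 minutes leg 1 → 6:48 PM UTC.
Add 5 hours 35 minutes layover in Noumea → 12:23 AM UTC (Oct 6).
Add 9 hours 27 minutes leg 2 → 9:50 AM UTC.
Add 3 hours and 45 minutes layover in Yangon → 1:35 PM UTC.
Add 9 hours and 45 minutes leg 3 → 11:20 PM UTC.
Dubai is UTC+4:00, so local arrival = 11:20 PM + 4:00 = 3:20 AM on Oct 7.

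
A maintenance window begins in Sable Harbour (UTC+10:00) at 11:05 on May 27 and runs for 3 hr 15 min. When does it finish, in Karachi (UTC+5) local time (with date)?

09:20 on May 27

Convert start to UTC: 11:05 − 10:00 = 01:05 UTC on May 27.
Add 3 hours 15 minutes duration → 04:20 UTC.
Karachi is UTC+5:00, so local end time = 04:20 + 5:00 = 09:20 on May 27.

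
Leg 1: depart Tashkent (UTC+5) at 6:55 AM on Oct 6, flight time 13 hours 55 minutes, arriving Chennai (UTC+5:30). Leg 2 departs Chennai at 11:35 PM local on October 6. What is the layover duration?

2 hours 15 minutes

Convert departure to UTC: 6:55 AM − 5:00 = 1:55 AM UTC on Oct 6.
Add 13 hours and 55 minutes flight time → 3:50 PM UTC.
Chennai is UTC+5:30, so local arrival = 3:50 PM + 5:30 = 9:20 PM on Oct 6.
Layover = 11:35 PM − 9:20 PM = 2 hours 15 minutes.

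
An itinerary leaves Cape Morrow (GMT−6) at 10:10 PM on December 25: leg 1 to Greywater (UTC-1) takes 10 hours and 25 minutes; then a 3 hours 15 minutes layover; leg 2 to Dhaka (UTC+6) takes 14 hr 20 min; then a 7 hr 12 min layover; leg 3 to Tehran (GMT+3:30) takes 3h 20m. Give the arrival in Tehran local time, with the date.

Convert departure to UTC: 10:10 PM + 6:00 = 4:10 AM UTC on Dec 26.
Add 10 hours 25 minutes leg 1 → 2:35 PM UTC.
Add 3 hours 15 minutes layover in Greywater → 5:50 PM UTC.
Add 14 hours 20 minutes leg 2 → 8:10 AM UTC (Dec 27).
Add 7 hours and 12 minutes layover in Dhaka → 3:22 PM UTC.
Add 3 hours 20 minutes leg 3 → 6:42 PM UTC.
Tehran is UTC+3:30, so local arrival = 6:42 PM + 3:30 = 10:12 PM on Dec 27.

10:12 PM on December 27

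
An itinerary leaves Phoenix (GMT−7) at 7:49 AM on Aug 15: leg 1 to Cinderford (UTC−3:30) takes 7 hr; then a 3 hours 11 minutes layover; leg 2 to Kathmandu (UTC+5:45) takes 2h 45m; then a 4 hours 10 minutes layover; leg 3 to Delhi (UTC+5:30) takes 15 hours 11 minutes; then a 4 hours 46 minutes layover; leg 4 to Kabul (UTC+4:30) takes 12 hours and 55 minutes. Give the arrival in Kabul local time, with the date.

Convert departure to UTC: 7:49 AM + 7:00 = 2:49 PM UTC on Aug 15.
Add 7 hours leg 1 → 9:49 PM UTC.
Add 3 hours and 11 minutes layover in Cinderford → 1:00 AM UTC (Aug 16).
Add 2 hours and 45 minutes leg 2 → 3:45 AM UTC.
Add 4 hours 10 minutes layover in Kathmandu → 7:55 AM UTC.
Add 15 hours 11 minutes leg 3 → 11:06 PM UTC.
Add 4 hours 46 minutes layover in Delhi → 3:52 AM UTC (Aug 17).
Add 12 hours 55 minutes leg 4 → 4:47 PM UTC.
Kabul is UTC+4:30, so local arrival = 4:47 PM + 4:30 = 9:17 PM on Aug 17.

9:17 PM on August 17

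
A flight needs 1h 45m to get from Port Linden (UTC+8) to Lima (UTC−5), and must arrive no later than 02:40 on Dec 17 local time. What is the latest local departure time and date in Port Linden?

Target arrival in UTC: 02:40 + 5:00 = 07:40 on Dec 17.
Subtract 1 hour and 45 minutes → departure 05:55 UTC on Dec 17.
Port Linden is UTC+8:00: 05:55 + 8:00 = 13:55 on Dec 17.

13:55 on December 17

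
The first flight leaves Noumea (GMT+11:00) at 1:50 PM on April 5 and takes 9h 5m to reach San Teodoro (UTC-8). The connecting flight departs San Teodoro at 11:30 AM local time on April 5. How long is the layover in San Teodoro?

Convert departure to UTC: 1:50 PM − 11:00 = 2:50 AM UTC on Apr 5.
Add 9 hours and 5 minutes flight time → 11:55 AM UTC.
San Teodoro is UTC−8:00, so local arrival = 11:55 AM − 8:00 = 3:55 AM on Apr 5.
Layover = 11:30 AM − 3:55 AM = 7 hours 35 minutes.

7 hours 35 minutes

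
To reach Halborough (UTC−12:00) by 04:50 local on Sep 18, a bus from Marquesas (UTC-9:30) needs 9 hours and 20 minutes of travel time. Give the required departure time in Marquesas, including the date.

22:00 on September 17

Target arrival in UTC: 04:50 + 12:00 = 16:50 on Sep 18.
Subtract 9 hours and 20 minutes → departure 07:30 UTC on Sep 18.
Marquesas is UTC−9:30: 07:30 − 9:30 = 22:00 on Sep 17.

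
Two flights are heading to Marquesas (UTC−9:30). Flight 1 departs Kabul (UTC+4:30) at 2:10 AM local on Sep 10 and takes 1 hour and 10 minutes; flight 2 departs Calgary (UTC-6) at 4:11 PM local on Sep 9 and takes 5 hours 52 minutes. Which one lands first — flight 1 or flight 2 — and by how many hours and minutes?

the first, by 5 hours 13 minutes

Flight 1 in UTC: 2:10 AM − 4:30 = 9:40 PM on Sep 9.
+1 hour and 10 minutes → arrive 10:50 PM UTC on Sep 9.
Flight 2 in UTC: 4:11 PM + 6:00 = 10:11 PM on Sep 9.
+5 hours and 52 minutes → arrive 4:03 AM UTC on Sep 10.
Flight 1 lands earlier by 5 hours 13 minutes.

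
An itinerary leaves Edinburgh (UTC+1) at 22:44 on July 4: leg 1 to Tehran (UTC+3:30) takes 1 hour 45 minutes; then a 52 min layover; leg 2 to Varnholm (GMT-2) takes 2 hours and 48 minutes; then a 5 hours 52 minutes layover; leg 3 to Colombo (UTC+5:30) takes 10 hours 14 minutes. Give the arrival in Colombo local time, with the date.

00:45 on July 6

Convert departure to UTC: 22:44 − 1:00 = 21:44 UTC on Jul 4.
Add 1 hour 45 minutes leg 1 → 23:29 UTC.
Add 52 minutes layover in Tehran → 00:21 UTC (Jul 5).
Add 2 hours 48 minutes leg 2 → 03:09 UTC.
Add 5 hours and 52 minutes layover in Varnholm → 09:01 UTC.
Add 10 hours 14 minutes leg 3 → 19:15 UTC.
Colombo is UTC+5:30, so local arrival = 19:15 + 5:30 = 00:45 on Jul 6.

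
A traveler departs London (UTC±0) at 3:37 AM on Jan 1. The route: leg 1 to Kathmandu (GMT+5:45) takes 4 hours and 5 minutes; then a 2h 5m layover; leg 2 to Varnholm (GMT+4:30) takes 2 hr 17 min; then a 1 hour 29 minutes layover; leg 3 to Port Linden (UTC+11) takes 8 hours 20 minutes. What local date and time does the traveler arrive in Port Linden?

8:53 AM on Jan 2

London is at UTC+0, so departure is already 3:37 AM UTC on Jan 1.
Add 4 hours and 5 minutes leg 1 → 7:42 AM UTC.
Add 2 hours and 5 minutes layover in Kathmandu → 9:47 AM UTC.
Add 2 hours 17 minutes leg 2 → 12:04 PM UTC.
Add 1 hour and 29 minutes layover in Varnholm → 1:33 PM UTC.
Add 8 hours and 20 minutes leg 3 → 9:53 PM UTC.
Port Linden is UTC+11:00, so local arrival = 9:53 PM + 11:00 = 8:53 AM on Jan 2.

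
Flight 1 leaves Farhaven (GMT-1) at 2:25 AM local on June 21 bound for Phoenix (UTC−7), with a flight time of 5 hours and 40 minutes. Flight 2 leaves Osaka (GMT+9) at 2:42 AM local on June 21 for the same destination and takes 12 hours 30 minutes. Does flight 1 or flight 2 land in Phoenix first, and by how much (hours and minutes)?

Flight 1 in UTC: 2:25 AM + 1:00 = 3:25 AM on Jun 21.
+5 hours and 40 minutes → arrive 9:05 AM UTC on Jun 21.
Flight 2 in UTC: 2:42 AM − 9:00 = 5:42 PM on Jun 20.
+12 hours and 30 minutes → arrive 6:12 AM UTC on Jun 21.
Flight 2 lands earlier by 2 hours 53 minutes.

the second, by 2 hours 53 minutes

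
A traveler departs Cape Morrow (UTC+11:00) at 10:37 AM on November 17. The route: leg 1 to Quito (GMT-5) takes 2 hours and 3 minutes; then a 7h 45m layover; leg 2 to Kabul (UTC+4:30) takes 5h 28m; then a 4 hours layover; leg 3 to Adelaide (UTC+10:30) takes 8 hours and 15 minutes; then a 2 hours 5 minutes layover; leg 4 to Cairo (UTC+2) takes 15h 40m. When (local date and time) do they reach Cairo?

10:53 PM on November 18

Convert departure to UTC: 10:37 AM − 11:00 = 11:37 PM UTC on Nov 16.
Add 2 hours 3 minutes leg 1 → 1:40 AM UTC (Nov 17).
Add 7 hours and 45 minutes layover in Quito → 9:25 AM UTC.
Add 5 hours and 28 minutes leg 2 → 2:53 PM UTC.
Add 4 hours layover in Kabul → 6:53 PM UTC.
Add 8 hours 15 minutes leg 3 → 3:08 AM UTC (Nov 18).
Add 2 hours 5 minutes layover in Adelaide → 5:13 AM UTC.
Add 15 hours 40 minutes leg 4 → 8:53 PM UTC.
Cairo is UTC+2:00, so local arrival = 8:53 PM + 2:00 = 10:53 PM on Nov 18.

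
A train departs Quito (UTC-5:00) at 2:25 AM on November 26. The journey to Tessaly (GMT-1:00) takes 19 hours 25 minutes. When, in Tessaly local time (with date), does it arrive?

1:50 AM on Nov 27

Convert departure to UTC: 2:25 AM + 5:00 = 7:25 AM UTC on Nov 26.
Add 19 hours and 25 minutes travel time → 2:50 AM UTC (Nov 27).
Tessaly is UTC−1:00, so local arrival = 2:50 AM − 1:00 = 1:50 AM on Nov 27.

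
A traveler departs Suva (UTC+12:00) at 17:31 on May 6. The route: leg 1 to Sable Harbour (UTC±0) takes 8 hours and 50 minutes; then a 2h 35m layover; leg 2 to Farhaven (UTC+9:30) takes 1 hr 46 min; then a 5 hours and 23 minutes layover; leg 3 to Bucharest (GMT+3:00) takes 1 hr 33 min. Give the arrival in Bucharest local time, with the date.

Convert departure to UTC: 17:31 − 12:00 = 05:31 UTC on May 6.
Add 8 hours 50 minutes leg 1 → 14:21 UTC.
Add 2 hours and 35 minutes layover in Sable Harbour → 16:56 UTC.
Add 1 hour and 46 minutes leg 2 → 18:42 UTC.
Add 5 hours and 23 minutes layover in Farhaven → 00:05 UTC (May 7).
Add 1 hour 33 minutes leg 3 → 01:38 UTC.
Bucharest is UTC+3:00, so local arrival = 01:38 + 3:00 = 04:38 on May 7.

04:38 on May 7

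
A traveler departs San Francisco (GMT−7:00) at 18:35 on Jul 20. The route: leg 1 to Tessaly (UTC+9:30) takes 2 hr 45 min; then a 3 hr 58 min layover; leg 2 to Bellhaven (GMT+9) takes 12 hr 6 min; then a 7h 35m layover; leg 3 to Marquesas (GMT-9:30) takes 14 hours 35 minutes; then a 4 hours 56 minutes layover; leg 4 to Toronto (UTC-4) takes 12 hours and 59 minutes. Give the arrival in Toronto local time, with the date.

08:29 on July 23

Convert departure to UTC: 18:35 + 7:00 = 01:35 UTC on Jul 21.
Add 2 hours 45 minutes leg 1 → 04:20 UTC.
Add 3 hours and 58 minutes layover in Tessaly → 08:18 UTC.
Add 12 hours 6 minutes leg 2 → 20:24 UTC.
Add 7 hours 35 minutes layover in Bellhaven → 03:59 UTC (Jul 22).
Add 14 hours and 35 minutes leg 3 → 18:34 UTC.
Add 4 hours and 56 minutes layover in Marquesas → 23:30 UTC.
Add 12 hours and 59 minutes leg 4 → 12:29 UTC (Jul 23).
Toronto is UTC−4:00, so local arrival = 12:29 − 4:00 = 08:29 on Jul 23.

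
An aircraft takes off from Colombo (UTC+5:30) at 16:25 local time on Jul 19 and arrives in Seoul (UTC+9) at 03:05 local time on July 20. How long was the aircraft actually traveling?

7 hours 10 minutes

Departure in UTC: 16:25 − 5:30 = 10:55 on Jul 19.
Arrival in UTC: 03:05 − 9:00 = 18:05 on Jul 19.
Elapsed = 18:05 − 10:55 = 7 hours 10 minutes.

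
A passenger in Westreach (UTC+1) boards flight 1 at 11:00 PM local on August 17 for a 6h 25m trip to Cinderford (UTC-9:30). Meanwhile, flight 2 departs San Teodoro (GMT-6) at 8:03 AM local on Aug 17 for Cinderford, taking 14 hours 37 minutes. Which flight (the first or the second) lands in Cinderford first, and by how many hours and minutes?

Flight 1 in UTC: 11:00 PM − 1:00 = 10:00 PM on Aug 17.
+6 hours and 25 minutes → arrive 4:25 AM UTC on Aug 18.
Flight 2 in UTC: 8:03 AM + 6:00 = 2:03 PM on Aug 17.
+14 hours and 37 minutes → arrive 4:40 AM UTC on Aug 18.
Flight 1 lands earlier by 15 minutes.

the first, by 15 minutes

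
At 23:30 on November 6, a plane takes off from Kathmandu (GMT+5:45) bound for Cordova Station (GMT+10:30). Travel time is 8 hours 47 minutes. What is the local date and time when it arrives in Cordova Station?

13:02 on Nov 7

Cordova Station is 4:45 ahead of Kathmandu.
After 8 hours and 47 minutes it is 08:17 (Nov 7) in Kathmandu.
Shift by the zone difference: 08:17 + 4:45 = 13:02 on Nov 7 in Cordova Station.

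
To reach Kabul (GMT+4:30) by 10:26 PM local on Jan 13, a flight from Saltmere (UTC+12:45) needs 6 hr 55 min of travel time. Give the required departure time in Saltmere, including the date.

11:46 PM on Jan 13

Target arrival in UTC: 10:26 PM − 4:30 = 5:56 PM on Jan 13.
Subtract 6 hours 55 minutes → departure 11:01 AM UTC on Jan 13.
Saltmere is UTC+12:45: 11:01 AM + 12:45 = 11:46 PM on Jan 13.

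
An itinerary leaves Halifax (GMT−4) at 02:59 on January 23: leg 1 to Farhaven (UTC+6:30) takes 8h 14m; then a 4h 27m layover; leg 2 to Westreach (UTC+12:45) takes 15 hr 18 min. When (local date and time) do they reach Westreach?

Convert departure to UTC: 02:59 + 4:00 = 06:59 UTC on Jan 23.
Add 8 hours and 14 minutes leg 1 → 15:13 UTC.
Add 4 hours and 27 minutes layover in Farhaven → 19:40 UTC.
Add 15 hours and 18 minutes leg 2 → 10:58 UTC (Jan 24).
Westreach is UTC+12:45, so local arrival = 10:58 + 12:45 = 23:43 on Jan 24.

23:43 on January 24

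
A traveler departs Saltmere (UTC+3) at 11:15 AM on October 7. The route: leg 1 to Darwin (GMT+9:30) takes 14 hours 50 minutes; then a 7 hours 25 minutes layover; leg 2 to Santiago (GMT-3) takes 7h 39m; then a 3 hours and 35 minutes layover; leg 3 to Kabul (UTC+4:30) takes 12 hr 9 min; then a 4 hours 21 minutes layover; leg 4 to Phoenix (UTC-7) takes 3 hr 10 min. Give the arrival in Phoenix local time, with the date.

Convert departure to UTC: 11:15 AM − 3:00 = 8:15 AM UTC on Oct 7.
Add 14 hours 50 minutes leg 1 → 11:05 PM UTC.
Add 7 hours 25 minutes layover in Darwin → 6:30 AM UTC (Oct 8).
Add 7 hours 39 minutes leg 2 → 2:09 PM UTC.
Add 3 hours 35 minutes layover in Santiago → 5:44 PM UTC.
Add 12 hours 9 minutes leg 3 → 5:53 AM UTC (Oct 9).
Add 4 hours 21 minutes layover in Kabul → 10:14 AM UTC.
Add 3 hours 10 minutes leg 4 → 1:24 PM UTC.
Phoenix is UTC−7:00, so local arrival = 1:24 PM − 7:00 = 6:24 AM on Oct 9.

6:24 AM on Oct 9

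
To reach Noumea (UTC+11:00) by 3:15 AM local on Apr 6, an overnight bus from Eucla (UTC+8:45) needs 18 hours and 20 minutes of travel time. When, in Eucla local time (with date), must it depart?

Target arrival in UTC: 3:15 AM − 11:00 = 4:15 PM on Apr 5.
Subtract 18 hours 20 minutes → departure 9:55 PM UTC on Apr 4.
Eucla is UTC+8:45: 9:55 PM + 8:45 = 6:40 AM on Apr 5.

6:40 AM on April 5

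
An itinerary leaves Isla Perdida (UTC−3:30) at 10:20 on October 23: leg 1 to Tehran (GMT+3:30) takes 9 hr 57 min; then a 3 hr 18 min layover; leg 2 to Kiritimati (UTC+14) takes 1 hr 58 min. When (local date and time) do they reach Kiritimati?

Convert departure to UTC: 10:20 + 3:30 = 13:50 UTC on Oct 23.
Add 9 hours and 57 minutes leg 1 → 23:47 UTC.
Add 3 hours 18 minutes layover in Tehran → 03:05 UTC (Oct 24).
Add 1 hour 58 minutes leg 2 → 05:03 UTC.
Kiritimati is UTC+14:00, so local arrival = 05:03 + 14:00 = 19:03 on Oct 24.

19:03 on Oct 24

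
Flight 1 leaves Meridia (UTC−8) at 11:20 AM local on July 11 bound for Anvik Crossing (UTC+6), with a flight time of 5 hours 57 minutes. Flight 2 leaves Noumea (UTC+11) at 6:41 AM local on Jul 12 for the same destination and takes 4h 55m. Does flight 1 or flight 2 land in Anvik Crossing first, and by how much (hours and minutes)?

the second, by 41 minutes

Flight 1 in UTC: 11:20 AM + 8:00 = 7:20 PM on Jul 11.
+5 hours and 57 minutes → arrive 1:17 AM UTC on Jul 12.
Flight 2 in UTC: 6:41 AM − 11:00 = 7:41 PM on Jul 11.
+4 hours 55 minutes → arrive 12:36 AM UTC on Jul 12.
Flight 2 lands earlier by 41 minutes.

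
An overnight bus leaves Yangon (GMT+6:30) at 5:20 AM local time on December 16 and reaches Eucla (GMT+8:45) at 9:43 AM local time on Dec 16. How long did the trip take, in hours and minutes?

Departure in UTC: 5:20 AM − 6:30 = 10:50 PM on Dec 15.
Arrival in UTC: 9:43 AM − 8:45 = 12:58 AM on Dec 16.
Elapsed = 12:58 AM − 10:50 PM (+1 day) = 2 hours 8 minutes.

2 hours 8 minutes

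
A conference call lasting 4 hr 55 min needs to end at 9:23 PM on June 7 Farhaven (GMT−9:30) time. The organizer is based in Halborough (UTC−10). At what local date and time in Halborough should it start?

Target end time in UTC: 9:23 PM + 9:30 = 6:53 AM on Jun 8.
Subtract 4 hours 55 minutes → start 1:58 AM UTC on Jun 8.
Halborough is UTC−10:00: 1:58 AM − 10:00 = 3:58 PM on Jun 7.

3:58 PM on June 7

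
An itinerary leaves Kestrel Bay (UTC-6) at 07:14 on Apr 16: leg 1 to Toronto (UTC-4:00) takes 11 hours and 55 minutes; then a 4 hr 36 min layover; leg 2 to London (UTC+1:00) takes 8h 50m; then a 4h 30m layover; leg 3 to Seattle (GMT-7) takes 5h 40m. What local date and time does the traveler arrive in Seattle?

17:45 on Apr 17

Convert departure to UTC: 07:14 + 6:00 = 13:14 UTC on Apr 16.
Add 11 hours 55 minutes leg 1 → 01:09 UTC (Apr 17).
Add 4 hours and 36 minutes layover in Toronto → 05:45 UTC.
Add 8 hours 50 minutes leg 2 → 14:35 UTC.
Add 4 hours and 30 minutes layover in London → 19:05 UTC.
Add 5 hours 40 minutes leg 3 → 00:45 UTC (Apr 18).
Seattle is UTC−7:00, so local arrival = 00:45 − 7:00 = 17:45 on Apr 17.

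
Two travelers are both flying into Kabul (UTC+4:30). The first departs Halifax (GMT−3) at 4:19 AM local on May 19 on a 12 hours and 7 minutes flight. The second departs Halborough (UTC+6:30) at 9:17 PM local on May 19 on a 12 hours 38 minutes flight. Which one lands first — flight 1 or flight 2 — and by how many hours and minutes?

the first, by 7 hours 59 minutes

Flight 1 in UTC: 4:19 AM + 3:00 = 7:19 AM on May 19.
+12 hours and 7 minutes → arrive 7:26 PM UTC on May 19.
Flight 2 in UTC: 9:17 PM − 6:30 = 2:47 PM on May 19.
+12 hours and 38 minutes → arrive 3:25 AM UTC on May 20.
Flight 1 lands earlier by 7 hours 59 minutes.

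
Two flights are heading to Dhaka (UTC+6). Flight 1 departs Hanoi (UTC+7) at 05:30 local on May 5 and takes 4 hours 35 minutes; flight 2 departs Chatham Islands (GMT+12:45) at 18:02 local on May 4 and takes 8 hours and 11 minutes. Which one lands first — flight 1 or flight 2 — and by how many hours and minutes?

the second, by 13 hours 37 minutes

Flight 1 in UTC: 05:30 − 7:00 = 22:30 on May 4.
+4 hours 35 minutes → arrive 03:05 UTC on May 5.
Flight 2 in UTC: 18:02 − 12:45 = 05:17 on May 4.
+8 hours and 11 minutes → arrive 13:28 UTC on May 4.
Flight 2 lands earlier by 13 hours 37 minutes.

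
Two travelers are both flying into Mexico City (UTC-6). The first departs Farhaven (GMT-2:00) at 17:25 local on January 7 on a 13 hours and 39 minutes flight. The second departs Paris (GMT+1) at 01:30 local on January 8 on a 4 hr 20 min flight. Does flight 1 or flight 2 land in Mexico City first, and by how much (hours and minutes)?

the second, by 4 hours 14 minutes

Flight 1 in UTC: 17:25 + 2:00 = 19:25 on Jan 7.
+13 hours 39 minutes → arrive 09:04 UTC on Jan 8.
Flight 2 in UTC: 01:30 − 1:00 = 00:30 on Jan 8.
+4 hours 20 minutes → arrive 04:50 UTC on Jan 8.
Flight 2 lands earlier by 4 hours 14 minutes.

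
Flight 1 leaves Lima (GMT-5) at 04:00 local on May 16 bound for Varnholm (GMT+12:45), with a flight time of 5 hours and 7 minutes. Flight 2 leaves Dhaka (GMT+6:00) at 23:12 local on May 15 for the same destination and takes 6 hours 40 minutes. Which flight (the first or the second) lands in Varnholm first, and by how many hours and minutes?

Flight 1 in UTC: 04:00 + 5:00 = 09:00 on May 16.
+5 hours and 7 minutes → arrive 14:07 UTC on May 16.
Flight 2 in UTC: 23:12 − 6:00 = 17:12 on May 15.
+6 hours 40 minutes → arrive 23:52 UTC on May 15.
Flight 2 lands earlier by 14 hours 15 minutes.

the second, by 14 hours 15 minutes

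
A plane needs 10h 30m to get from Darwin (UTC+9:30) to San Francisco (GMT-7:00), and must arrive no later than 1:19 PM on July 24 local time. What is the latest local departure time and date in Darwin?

Target arrival in UTC: 1:19 PM + 7:00 = 8:19 PM on Jul 24.
Subtract 10 hours and 30 minutes → departure 9:49 AM UTC on Jul 24.
Darwin is UTC+9:30: 9:49 AM + 9:30 = 7:19 PM on Jul 24.

7:19 PM on Jul 24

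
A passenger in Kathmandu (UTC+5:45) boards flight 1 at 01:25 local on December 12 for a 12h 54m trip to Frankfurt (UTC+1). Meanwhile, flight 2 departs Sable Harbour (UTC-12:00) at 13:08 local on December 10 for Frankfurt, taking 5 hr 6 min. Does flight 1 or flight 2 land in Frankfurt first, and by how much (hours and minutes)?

Flight 1 in UTC: 01:25 − 5:45 = 19:40 on Dec 11.
+12 hours 54 minutes → arrive 08:34 UTC on Dec 12.
Flight 2 in UTC: 13:08 + 12:00 = 01:08 on Dec 11.
+5 hours and 6 minutes → arrive 06:14 UTC on Dec 11.
Flight 2 lands earlier by 26 hours 20 minutes.

the second, by 26 hours 20 minutes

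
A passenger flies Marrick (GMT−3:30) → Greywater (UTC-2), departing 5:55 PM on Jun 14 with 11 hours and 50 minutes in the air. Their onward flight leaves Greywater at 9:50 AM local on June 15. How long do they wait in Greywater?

Convert departure to UTC: 5:55 PM + 3:30 = 9:25 PM UTC on Jun 14.
Add 11 hours and 50 minutes flight time → 9:15 AM UTC (Jun 15).
Greywater is UTC−2:00, so local arrival = 9:15 AM − 2:00 = 7:15 AM on Jun 15.
Layover = 9:50 AM − 7:15 AM = 2 hours 35 minutes.

2 hours 35 minutes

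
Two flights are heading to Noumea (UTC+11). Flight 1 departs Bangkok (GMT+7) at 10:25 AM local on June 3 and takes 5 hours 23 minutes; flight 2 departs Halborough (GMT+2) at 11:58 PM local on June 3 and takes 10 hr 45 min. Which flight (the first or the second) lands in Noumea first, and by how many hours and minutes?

the first, by 23 hours 55 minutes

Flight 1 in UTC: 10:25 AM − 7:00 = 3:25 AM on Jun 3.
+5 hours 23 minutes → arrive 8:48 AM UTC on Jun 3.
Flight 2 in UTC: 11:58 PM − 2:00 = 9:58 PM on Jun 3.
+10 hours and 45 minutes → arrive 8:43 AM UTC on Jun 4.
Flight 1 lands earlier by 23 hours 55 minutes.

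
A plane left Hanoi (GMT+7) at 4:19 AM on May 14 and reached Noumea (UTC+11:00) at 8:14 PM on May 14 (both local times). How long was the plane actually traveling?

Departure in UTC: 4:19 AM − 7:00 = 9:19 PM on May 13.
Arrival in UTC: 8:14 PM − 11:00 = 9:14 AM on May 14.
Elapsed = 9:14 AM − 9:19 PM (+1 day) = 11 hours 55 minutes.

11 hours 55 minutes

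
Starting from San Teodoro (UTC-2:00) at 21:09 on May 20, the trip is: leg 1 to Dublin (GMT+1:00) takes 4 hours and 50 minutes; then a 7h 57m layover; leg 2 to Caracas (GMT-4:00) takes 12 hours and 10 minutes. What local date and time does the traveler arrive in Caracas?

20:06 on May 21

Convert departure to UTC: 21:09 + 2:00 = 23:09 UTC on May 20.
Add 4 hours 50 minutes leg 1 → 03:59 UTC (May 21).
Add 7 hours 57 minutes layover in Dublin → 11:56 UTC.
Add 12 hours and 10 minutes leg 2 → 00:06 UTC (May 22).
Caracas is UTC−4:00, so local arrival = 00:06 − 4:00 = 20:06 on May 21.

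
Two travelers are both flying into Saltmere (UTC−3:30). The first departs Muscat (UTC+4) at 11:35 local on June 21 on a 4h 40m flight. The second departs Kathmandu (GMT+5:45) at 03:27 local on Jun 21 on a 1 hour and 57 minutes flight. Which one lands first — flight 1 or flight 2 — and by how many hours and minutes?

Flight 1 in UTC: 11:35 − 4:00 = 07:35 on Jun 21.
+4 hours 40 minutes → arrive 12:15 UTC on Jun 21.
Flight 2 in UTC: 03:27 − 5:45 = 21:42 on Jun 20.
+1 hour and 57 minutes → arrive 23:39 UTC on Jun 20.
Flight 2 lands earlier by 12 hours 36 minutes.

the second, by 12 hours 36 minutes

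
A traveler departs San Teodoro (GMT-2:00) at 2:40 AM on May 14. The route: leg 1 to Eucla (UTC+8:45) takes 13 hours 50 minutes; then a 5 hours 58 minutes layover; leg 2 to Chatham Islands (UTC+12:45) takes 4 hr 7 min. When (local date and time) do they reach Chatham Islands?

5:20 PM on May 15

Convert departure to UTC: 2:40 AM + 2:00 = 4:40 AM UTC on May 14.
Add 13 hours and 50 minutes leg 1 → 6:30 PM UTC.
Add 5 hours 58 minutes layover in Eucla → 12:28 AM UTC (May 15).
Add 4 hours and 7 minutes leg 2 → 4:35 AM UTC.
Chatham Islands is UTC+12:45, so local arrival = 4:35 AM + 12:45 = 5:20 PM on May 15.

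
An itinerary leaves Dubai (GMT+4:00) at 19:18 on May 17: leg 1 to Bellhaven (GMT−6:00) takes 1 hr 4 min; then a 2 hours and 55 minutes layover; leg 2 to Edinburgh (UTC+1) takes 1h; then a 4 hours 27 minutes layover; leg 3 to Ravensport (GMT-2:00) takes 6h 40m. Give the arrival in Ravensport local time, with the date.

05:24 on May 18

Convert departure to UTC: 19:18 − 4:00 = 15:18 UTC on May 17.
Add 1 hour 4 minutes leg 1 → 16:22 UTC.
Add 2 hours 55 minutes layover in Bellhaven → 19:17 UTC.
Add 1 hour leg 2 → 20:17 UTC.
Add 4 hours and 27 minutes layover in Edinburgh → 00:44 UTC (May 18).
Add 6 hours 40 minutes leg 3 → 07:24 UTC.
Ravensport is UTC−2:00, so local arrival = 07:24 − 2:00 = 05:24 on May 18.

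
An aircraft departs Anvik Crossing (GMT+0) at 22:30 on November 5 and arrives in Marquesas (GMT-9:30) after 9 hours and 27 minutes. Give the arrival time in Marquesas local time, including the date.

22:27 on Nov 5

Anvik Crossing is at UTC+0, so departure is already 22:30 UTC on Nov 5.
Add 9 hours and 27 minutes travel time → 07:57 UTC (Nov 6).
Marquesas is UTC−9:30, so local arrival = 07:57 − 9:30 = 22:27 on Nov 5.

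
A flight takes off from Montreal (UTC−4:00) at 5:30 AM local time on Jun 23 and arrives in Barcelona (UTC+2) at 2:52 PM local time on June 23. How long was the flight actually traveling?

3 hours 22 minutes

Departure in UTC: 5:30 AM + 4:00 = 9:30 AM on Jun 23.
Arrival in UTC: 2:52 PM − 2:00 = 12:52 PM on Jun 23.
Elapsed = 12:52 PM − 9:30 AM = 3 hours 22 minutes.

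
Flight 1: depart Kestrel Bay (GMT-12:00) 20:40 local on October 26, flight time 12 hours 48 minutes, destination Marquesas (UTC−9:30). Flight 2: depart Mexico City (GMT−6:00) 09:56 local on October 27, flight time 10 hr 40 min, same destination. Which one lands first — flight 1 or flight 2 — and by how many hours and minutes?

the first, by 5 hours 8 minutes

Flight 1 in UTC: 20:40 + 12:00 = 08:40 on Oct 27.
+12 hours 48 minutes → arrive 21:28 UTC on Oct 27.
Flight 2 in UTC: 09:56 + 6:00 = 15:56 on Oct 27.
+10 hours 40 minutes → arrive 02:36 UTC on Oct 28.
Flight 1 lands earlier by 5 hours 8 minutes.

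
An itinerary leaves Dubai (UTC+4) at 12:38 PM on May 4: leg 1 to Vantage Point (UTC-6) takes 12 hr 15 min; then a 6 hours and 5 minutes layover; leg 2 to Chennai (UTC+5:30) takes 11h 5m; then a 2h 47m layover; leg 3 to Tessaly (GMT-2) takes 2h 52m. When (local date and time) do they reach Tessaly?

5:42 PM on May 5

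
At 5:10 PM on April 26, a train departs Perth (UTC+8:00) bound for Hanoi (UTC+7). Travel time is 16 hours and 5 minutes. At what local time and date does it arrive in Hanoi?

8:15 AM on Apr 27

Hanoi is 1:00 behind Perth.
After 16 hours 5 minutes it is 9:15 AM (Apr 27) in Perth.
Shift by the zone difference: 9:15 AM − 1:00 = 8:15 AM on Apr 27 in Hanoi.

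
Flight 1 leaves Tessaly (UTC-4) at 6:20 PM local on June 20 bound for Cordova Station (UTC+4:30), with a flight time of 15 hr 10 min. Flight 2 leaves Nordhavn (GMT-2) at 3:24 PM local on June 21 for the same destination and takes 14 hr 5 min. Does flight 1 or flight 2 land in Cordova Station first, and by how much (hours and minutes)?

Flight 1 in UTC: 6:20 PM + 4:00 = 10:20 PM on Jun 20.
+15 hours and 10 minutes → arrive 1:30 PM UTC on Jun 21.
Flight 2 in UTC: 3:24 PM + 2:00 = 5:24 PM on Jun 21.
+14 hours and 5 minutes → arrive 7:29 AM UTC on Jun 22.
Flight 1 lands earlier by 17 hours 59 minutes.

the first, by 17 hours 59 minutes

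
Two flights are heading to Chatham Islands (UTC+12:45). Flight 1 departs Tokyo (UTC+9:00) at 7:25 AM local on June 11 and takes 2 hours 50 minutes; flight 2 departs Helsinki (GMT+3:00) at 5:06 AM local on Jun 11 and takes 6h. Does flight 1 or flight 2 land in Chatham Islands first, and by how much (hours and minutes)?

Flight 1 in UTC: 7:25 AM − 9:00 = 10:25 PM on Jun 10.
+2 hours and 50 minutes → arrive 1:15 AM UTC on Jun 11.
Flight 2 in UTC: 5:06 AM − 3:00 = 2:06 AM on Jun 11.
+6 hours → arrive 8:06 AM UTC on Jun 11.
Flight 1 lands earlier by 6 hours 51 minutes.

the first, by 6 hours 51 minutes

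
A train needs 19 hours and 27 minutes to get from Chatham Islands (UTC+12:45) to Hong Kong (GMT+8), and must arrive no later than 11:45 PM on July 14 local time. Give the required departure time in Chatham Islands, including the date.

Target arrival in UTC: 11:45 PM − 8:00 = 3:45 PM on Jul 14.
Subtract 19 hours and 27 minutes → departure 8:18 PM UTC on Jul 13.
Chatham Islands is UTC+12:45: 8:18 PM + 12:45 = 9:03 AM on Jul 14.

9:03 AM on July 14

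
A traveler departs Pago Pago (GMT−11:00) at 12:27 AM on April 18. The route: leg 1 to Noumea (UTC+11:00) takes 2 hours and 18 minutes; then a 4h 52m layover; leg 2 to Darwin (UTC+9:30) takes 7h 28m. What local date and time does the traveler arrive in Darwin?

Convert departure to UTC: 12:27 AM + 11:00 = 11:27 AM UTC on Apr 18.
Add 2 hours 18 minutes leg 1 → 1:45 PM UTC.
Add 4 hours 52 minutes layover in Noumea → 6:37 PM UTC.
Add 7 hours 28 minutes leg 2 → 2:05 AM UTC (Apr 19).
Darwin is UTC+9:30, so local arrival = 2:05 AM + 9:30 = 11:35 AM on Apr 19.

11:35 AM on April 19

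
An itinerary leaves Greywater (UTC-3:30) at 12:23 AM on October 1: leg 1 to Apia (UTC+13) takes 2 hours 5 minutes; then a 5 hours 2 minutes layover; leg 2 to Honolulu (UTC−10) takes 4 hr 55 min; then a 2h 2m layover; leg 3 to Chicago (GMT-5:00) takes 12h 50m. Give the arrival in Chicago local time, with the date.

1:47 AM on Oct 2

Convert departure to UTC: 12:23 AM + 3:30 = 3:53 AM UTC on Oct 1.
Add 2 hours 5 minutes leg 1 → 5:58 AM UTC.
Add 5 hours 2 minutes layover in Apia → 11:00 AM UTC.
Add 4 hours 55 minutes leg 2 → 3:55 PM UTC.
Add 2 hours 2 minutes layover in Honolulu → 5:57 PM UTC.
Add 12 hours and 50 minutes leg 3 → 6:47 AM UTC (Oct 2).
Chicago is UTC−5:00, so local arrival = 6:47 AM − 5:00 = 1:47 AM on Oct 2.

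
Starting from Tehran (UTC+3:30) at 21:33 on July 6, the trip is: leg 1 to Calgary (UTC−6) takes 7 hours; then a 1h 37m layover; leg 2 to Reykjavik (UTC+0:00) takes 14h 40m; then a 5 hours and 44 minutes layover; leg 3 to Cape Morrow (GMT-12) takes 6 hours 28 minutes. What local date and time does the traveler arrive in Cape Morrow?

Convert departure to UTC: 21:33 − 3:30 = 18:03 UTC on Jul 6.
Add 7 hours leg 1 → 01:03 UTC (Jul 7).
Add 1 hour and 37 minutes layover in Calgary → 02:40 UTC.
Add 14 hours and 40 minutes leg 2 → 17:20 UTC.
Add 5 hours and 44 minutes layover in Reykjavik → 23:04 UTC.
Add 6 hours and 28 minutes leg 3 → 05:32 UTC (Jul 8).
Cape Morrow is UTC−12:00, so local arrival = 05:32 − 12:00 = 17:32 on Jul 7.

17:32 on July 7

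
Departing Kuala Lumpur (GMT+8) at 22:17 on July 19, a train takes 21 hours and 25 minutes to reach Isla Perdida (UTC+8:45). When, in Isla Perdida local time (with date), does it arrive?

20:27 on July 20

Convert departure to UTC: 22:17 − 8:00 = 14:17 UTC on Jul 19.
Add 21 hours and 25 minutes travel time → 11:42 UTC (Jul 20).
Isla Perdida is UTC+8:45, so local arrival = 11:42 + 8:45 = 20:27 on Jul 20.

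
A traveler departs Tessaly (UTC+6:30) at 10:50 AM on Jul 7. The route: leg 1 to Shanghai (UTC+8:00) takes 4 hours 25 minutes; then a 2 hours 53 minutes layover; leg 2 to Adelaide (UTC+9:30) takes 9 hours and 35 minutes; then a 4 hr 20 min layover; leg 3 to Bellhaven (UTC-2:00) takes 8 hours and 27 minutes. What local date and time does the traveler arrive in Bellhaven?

Convert departure to UTC: 10:50 AM − 6:30 = 4:20 AM UTC on Jul 7.
Add 4 hours 25 minutes leg 1 → 8:45 AM UTC.
Add 2 hours and 53 minutes layover in Shanghai → 11:38 AM UTC.
Add 9 hours 35 minutes leg 2 → 9:13 PM UTC.
Add 4 hours 20 minutes layover in Adelaide → 1:33 AM UTC (Jul 8).
Add 8 hours 27 minutes leg 3 → 10:00 AM UTC.
Bellhaven is UTC−2:00, so local arrival = 10:00 AM − 2:00 = 8:00 AM on Jul 8.

8:00 AM on July 8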